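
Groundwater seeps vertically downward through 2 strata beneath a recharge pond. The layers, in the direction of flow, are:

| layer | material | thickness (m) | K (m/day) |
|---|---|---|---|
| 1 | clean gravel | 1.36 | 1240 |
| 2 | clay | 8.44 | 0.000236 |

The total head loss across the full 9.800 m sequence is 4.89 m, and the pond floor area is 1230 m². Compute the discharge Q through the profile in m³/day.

0.168

Flow is perpendicular to layering, so the layers act in series and the equivalent K is the thickness-weighted harmonic mean.
Total thickness L = 1.36 + 8.44 = 9.800 m.
Σ(b_i/K_i) = 1.36/1240 + 8.44/0.000236 = 35763 d.
K_eq = L / Σ(b_i/K_i) = 9.800 / 35763 = 0.0002740 m/day.
Q = K_eq · A · (Δh/L) = 0.0002740 × 1230 × (4.89/9.800) = 0.1682 m³/day.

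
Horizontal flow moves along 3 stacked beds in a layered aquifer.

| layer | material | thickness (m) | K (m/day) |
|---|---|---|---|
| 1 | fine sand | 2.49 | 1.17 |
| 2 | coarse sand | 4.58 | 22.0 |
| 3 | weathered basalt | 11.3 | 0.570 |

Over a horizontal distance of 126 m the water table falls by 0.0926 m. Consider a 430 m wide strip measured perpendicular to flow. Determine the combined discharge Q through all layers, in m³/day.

34.8

Flow is parallel to layering, so each bed carries its own Darcy discharge and the transmissivities add.
Σ(K_i·b_i) = 1.17×2.49 + 22.0×4.58 + 0.570×11.3 = 110.1 m²/day.
Hydraulic gradient i = Δh / L = 0.0926 / 126 = 0.0007349.
Q = Σ(K_i·b_i) · W · i = 110.1 × 430 × 0.0007349 = 34.80 m³/day.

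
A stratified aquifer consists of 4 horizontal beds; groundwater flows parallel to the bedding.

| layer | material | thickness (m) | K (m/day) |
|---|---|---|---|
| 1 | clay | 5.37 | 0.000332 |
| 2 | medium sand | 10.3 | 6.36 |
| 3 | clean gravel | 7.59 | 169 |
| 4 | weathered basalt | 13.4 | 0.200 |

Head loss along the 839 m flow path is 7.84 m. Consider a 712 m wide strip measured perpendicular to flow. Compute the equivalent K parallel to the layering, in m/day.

36.8

Flow is parallel to layering, so each bed carries its own Darcy discharge and the transmissivities add.
Σ(K_i·b_i) = 0.000332×5.37 + 6.36×10.3 + 169×7.59 + 0.200×13.4 = 1351 m²/day.
Total thickness b = 36.66 m, so K_eq = Σ(K_i·b_i)/b = 36.85 m/day.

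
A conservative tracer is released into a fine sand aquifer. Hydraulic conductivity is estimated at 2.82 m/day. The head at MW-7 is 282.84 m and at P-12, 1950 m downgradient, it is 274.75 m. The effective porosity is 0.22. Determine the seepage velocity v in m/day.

Hydraulic gradient i = (282.84 − 274.75) / 1950 = 8.09 / 1950 = 0.004149.
Darcy flux q = K · i = 2.820 × 0.004149 = 0.01170 m/day.
Seepage velocity v = q / n_e = 0.01170 / 0.22 = 0.05318 m/day.

0.0532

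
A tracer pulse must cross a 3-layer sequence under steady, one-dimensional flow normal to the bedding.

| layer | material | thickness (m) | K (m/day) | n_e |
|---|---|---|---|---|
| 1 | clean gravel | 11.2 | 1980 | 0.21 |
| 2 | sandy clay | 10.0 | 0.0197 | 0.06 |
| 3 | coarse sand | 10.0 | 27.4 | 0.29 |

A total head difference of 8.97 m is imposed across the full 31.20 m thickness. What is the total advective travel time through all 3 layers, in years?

With flow normal to the layers, continuity requires the same specific discharge q through every layer.
Σ(b_i/K_i) = 11.2/1980 + 10.0/0.0197 + 10.0/27.4 = 508.0 d.
q = Δh / Σ(b_i/K_i) = 8.97 / 508.0 = 0.01766 m/day.
In each layer the seepage velocity is v_i = q/n_i, so the layer transit time is t_i = b_i·n_i / q:
  layer 1 (clean gravel): t_1 = 11.2 × 0.21 / 0.01766 = 133.2 d
  layer 2 (sandy clay): t_2 = 10.0 × 0.06 / 0.01766 = 33.98 d
  layer 3 (coarse sand): t_3 = 10.0 × 0.29 / 0.01766 = 164.2 d
Total t = Σ t_i = 331.4 days = 0.9073 years.

0.907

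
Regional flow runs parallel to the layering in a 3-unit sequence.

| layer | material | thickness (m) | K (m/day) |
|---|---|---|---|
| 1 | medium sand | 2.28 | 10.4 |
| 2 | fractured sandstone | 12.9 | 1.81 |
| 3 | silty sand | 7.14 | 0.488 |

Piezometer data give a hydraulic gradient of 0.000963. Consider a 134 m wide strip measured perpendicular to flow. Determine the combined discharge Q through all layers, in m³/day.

6.52

Flow is parallel to layering, so each bed carries its own Darcy discharge and the transmissivities add.
Σ(K_i·b_i) = 10.4×2.28 + 1.81×12.9 + 0.488×7.14 = 50.55 m²/day.
Hydraulic gradient i = 0.000963.
Q = Σ(K_i·b_i) · W · i = 50.55 × 134 × 0.0009630 = 6.522 m³/day.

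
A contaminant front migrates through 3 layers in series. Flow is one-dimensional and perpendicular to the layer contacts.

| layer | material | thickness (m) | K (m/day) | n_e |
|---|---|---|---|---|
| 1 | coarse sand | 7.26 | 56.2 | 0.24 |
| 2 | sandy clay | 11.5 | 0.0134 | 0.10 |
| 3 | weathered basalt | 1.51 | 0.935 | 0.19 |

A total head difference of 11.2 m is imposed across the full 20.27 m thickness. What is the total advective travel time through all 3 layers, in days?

244

With flow normal to the layers, continuity requires the same specific discharge q through every layer.
Σ(b_i/K_i) = 7.26/56.2 + 11.5/0.0134 + 1.51/0.935 = 860.0 d.
q = Δh / Σ(b_i/K_i) = 11.2 / 860.0 = 0.01302 m/day.
In each layer the seepage velocity is v_i = q/n_i, so the layer transit time is t_i = b_i·n_i / q:
  layer 1 (coarse sand): t_1 = 7.26 × 0.24 / 0.01302 = 133.8 d
  layer 2 (sandy clay): t_2 = 11.5 × 0.10 / 0.01302 = 88.30 d
  layer 3 (weathered basalt): t_3 = 1.51 × 0.19 / 0.01302 = 22.03 d
Total t = Σ t_i = 244.1 days.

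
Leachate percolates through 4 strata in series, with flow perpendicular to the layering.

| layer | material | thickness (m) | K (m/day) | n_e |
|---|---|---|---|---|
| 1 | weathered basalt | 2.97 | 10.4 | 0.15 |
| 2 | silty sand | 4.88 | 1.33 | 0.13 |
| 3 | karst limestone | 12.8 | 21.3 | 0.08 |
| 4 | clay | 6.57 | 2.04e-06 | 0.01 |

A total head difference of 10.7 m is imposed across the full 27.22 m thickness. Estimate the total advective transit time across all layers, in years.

1790

With flow normal to the layers, continuity requires the same specific discharge q through every layer.
Σ(b_i/K_i) = 2.97/10.4 + 4.88/1.33 + 12.8/21.3 + 6.57/2.04e-06 = 3.221e+06 d.
q = Δh / Σ(b_i/K_i) = 10.7 / 3.221e+06 = 3.322e-06 m/day.
In each layer the seepage velocity is v_i = q/n_i, so the layer transit time is t_i = b_i·n_i / q:
  layer 1 (weathered basalt): t_1 = 2.97 × 0.15 / 3.322e-06 = 1.341e+05 d
  layer 2 (silty sand): t_2 = 4.88 × 0.13 / 3.322e-06 = 1.909e+05 d
  layer 3 (karst limestone): t_3 = 12.8 × 0.08 / 3.322e-06 = 3.082e+05 d
  layer 4 (clay): t_4 = 6.57 × 0.01 / 3.322e-06 = 19775 d
Total t = Σ t_i = 6.530e+05 days = 1788 years.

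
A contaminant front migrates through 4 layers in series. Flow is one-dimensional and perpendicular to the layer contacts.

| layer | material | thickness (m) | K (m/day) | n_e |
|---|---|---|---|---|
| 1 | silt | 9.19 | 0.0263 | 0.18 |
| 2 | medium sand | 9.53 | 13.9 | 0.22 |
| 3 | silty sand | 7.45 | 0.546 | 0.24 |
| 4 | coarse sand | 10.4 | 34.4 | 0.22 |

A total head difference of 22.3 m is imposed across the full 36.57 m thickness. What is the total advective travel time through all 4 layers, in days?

With flow normal to the layers, continuity requires the same specific discharge q through every layer.
Σ(b_i/K_i) = 9.19/0.0263 + 9.53/13.9 + 7.45/0.546 + 10.4/34.4 = 364.1 d.
q = Δh / Σ(b_i/K_i) = 22.3 / 364.1 = 0.06125 m/day.
In each layer the seepage velocity is v_i = q/n_i, so the layer transit time is t_i = b_i·n_i / q:
  layer 1 (silt): t_1 = 9.19 × 0.18 / 0.06125 = 27.01 d
  layer 2 (medium sand): t_2 = 9.53 × 0.22 / 0.06125 = 34.23 d
  layer 3 (silty sand): t_3 = 7.45 × 0.24 / 0.06125 = 29.19 d
  layer 4 (coarse sand): t_4 = 10.4 × 0.22 / 0.06125 = 37.35 d
Total t = Σ t_i = 127.8 days.

128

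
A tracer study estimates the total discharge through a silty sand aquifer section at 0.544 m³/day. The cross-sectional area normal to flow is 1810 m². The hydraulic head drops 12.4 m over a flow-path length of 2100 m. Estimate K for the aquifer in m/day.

Hydraulic gradient i = Δh / L = 12.4 / 2100 = 0.005905.
From Q = K·A·i, K = Q / (A·i) = 0.544 / (1810 × 0.005905) = 0.05090 m/day.

0.0509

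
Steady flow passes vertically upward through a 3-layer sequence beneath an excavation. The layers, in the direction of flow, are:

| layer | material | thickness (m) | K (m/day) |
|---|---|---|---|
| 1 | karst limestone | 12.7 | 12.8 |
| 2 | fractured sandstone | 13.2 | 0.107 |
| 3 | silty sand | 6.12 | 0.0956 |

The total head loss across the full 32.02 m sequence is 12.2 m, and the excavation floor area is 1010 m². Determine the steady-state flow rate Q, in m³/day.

Flow is perpendicular to layering, so the layers act in series and the equivalent K is the thickness-weighted harmonic mean.
Total thickness L = 12.7 + 13.2 + 6.12 = 32.02 m.
Σ(b_i/K_i) = 12.7/12.8 + 13.2/0.107 + 6.12/0.0956 = 188.4 d.
K_eq = L / Σ(b_i/K_i) = 32.02 / 188.4 = 0.1700 m/day.
Q = K_eq · A · (Δh/L) = 0.1700 × 1010 × (12.2/32.02) = 65.41 m³/day.

65.4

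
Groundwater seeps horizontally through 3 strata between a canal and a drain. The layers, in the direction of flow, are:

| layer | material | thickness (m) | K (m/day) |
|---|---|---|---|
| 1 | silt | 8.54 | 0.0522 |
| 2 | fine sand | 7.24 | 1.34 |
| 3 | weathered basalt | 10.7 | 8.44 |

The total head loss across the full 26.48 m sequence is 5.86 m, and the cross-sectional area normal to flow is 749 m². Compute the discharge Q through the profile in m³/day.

Flow is perpendicular to layering, so the layers act in series and the equivalent K is the thickness-weighted harmonic mean.
Total thickness L = 8.54 + 7.24 + 10.7 = 26.48 m.
Σ(b_i/K_i) = 8.54/0.0522 + 7.24/1.34 + 10.7/8.44 = 170.3 d.
K_eq = L / Σ(b_i/K_i) = 26.48 / 170.3 = 0.1555 m/day.
Q = K_eq · A · (Δh/L) = 0.1555 × 749 × (5.86/26.48) = 25.78 m³/day.

25.8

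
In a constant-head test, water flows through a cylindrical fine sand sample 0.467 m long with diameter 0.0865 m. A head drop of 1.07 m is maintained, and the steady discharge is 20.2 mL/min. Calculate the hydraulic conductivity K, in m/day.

Cross-sectional area A = π·(d/2)² = π × (0.0865/2)² = 0.005877 m².
Convert discharge: 20.2 mL/min = 3.367e-07 m³/s.
Darcy's law rearranged: K = Q·L / (A·Δh) = 3.367e-07 × 0.467 / (0.005877 × 1.07) = 2.500e-05 m/s = 2.160 m/day.

2.16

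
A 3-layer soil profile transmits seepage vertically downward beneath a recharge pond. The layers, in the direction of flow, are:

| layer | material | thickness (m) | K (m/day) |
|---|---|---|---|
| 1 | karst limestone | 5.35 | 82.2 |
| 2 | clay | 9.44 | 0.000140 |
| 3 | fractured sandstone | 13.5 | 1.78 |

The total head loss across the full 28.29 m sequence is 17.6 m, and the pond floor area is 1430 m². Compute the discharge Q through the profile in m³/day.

Flow is perpendicular to layering, so the layers act in series and the equivalent K is the thickness-weighted harmonic mean.
Total thickness L = 5.35 + 9.44 + 13.5 = 28.29 m.
Σ(b_i/K_i) = 5.35/82.2 + 9.44/0.000140 + 13.5/1.78 = 67436 d.
K_eq = L / Σ(b_i/K_i) = 28.29 / 67436 = 0.0004195 m/day.
Q = K_eq · A · (Δh/L) = 0.0004195 × 1430 × (17.6/28.29) = 0.3732 m³/day.

0.373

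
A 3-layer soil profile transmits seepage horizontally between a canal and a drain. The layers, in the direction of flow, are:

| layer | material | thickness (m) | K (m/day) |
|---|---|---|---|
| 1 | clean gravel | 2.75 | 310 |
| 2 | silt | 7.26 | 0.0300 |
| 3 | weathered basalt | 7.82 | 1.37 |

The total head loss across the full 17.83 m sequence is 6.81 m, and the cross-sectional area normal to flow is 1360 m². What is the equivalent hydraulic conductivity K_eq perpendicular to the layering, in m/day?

Flow is perpendicular to layering, so the layers act in series and the equivalent K is the thickness-weighted harmonic mean.
Total thickness L = 2.75 + 7.26 + 7.82 = 17.83 m.
Σ(b_i/K_i) = 2.75/310 + 7.26/0.0300 + 7.82/1.37 = 247.7 d.
K_eq = L / Σ(b_i/K_i) = 17.83 / 247.7 = 0.07198 m/day.

0.0720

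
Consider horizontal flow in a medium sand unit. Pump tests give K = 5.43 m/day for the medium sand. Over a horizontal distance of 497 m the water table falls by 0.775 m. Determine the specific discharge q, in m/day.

0.00847

Hydraulic gradient i = Δh / L = 0.775 / 497 = 0.001559.
Specific discharge q = K · i = 5.430 × 0.001559 = 0.008467 m/day.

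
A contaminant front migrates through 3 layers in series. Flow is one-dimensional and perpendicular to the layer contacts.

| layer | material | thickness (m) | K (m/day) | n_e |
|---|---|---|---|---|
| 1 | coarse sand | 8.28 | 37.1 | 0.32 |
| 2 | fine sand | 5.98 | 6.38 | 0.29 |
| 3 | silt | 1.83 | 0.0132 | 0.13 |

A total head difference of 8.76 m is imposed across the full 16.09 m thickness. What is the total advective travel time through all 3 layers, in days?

With flow normal to the layers, continuity requires the same specific discharge q through every layer.
Σ(b_i/K_i) = 8.28/37.1 + 5.98/6.38 + 1.83/0.0132 = 139.8 d.
q = Δh / Σ(b_i/K_i) = 8.76 / 139.8 = 0.06266 m/day.
In each layer the seepage velocity is v_i = q/n_i, so the layer transit time is t_i = b_i·n_i / q:
  layer 1 (coarse sand): t_1 = 8.28 × 0.32 / 0.06266 = 42.28 d
  layer 2 (fine sand): t_2 = 5.98 × 0.29 / 0.06266 = 27.68 d
  layer 3 (silt): t_3 = 1.83 × 0.13 / 0.06266 = 3.797 d
Total t = Σ t_i = 73.76 days.

73.8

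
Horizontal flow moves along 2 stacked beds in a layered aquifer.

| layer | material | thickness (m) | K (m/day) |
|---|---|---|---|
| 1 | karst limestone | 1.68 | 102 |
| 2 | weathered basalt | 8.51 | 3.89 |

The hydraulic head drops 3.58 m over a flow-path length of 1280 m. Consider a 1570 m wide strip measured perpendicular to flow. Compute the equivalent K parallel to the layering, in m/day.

20.1

Flow is parallel to layering, so each bed carries its own Darcy discharge and the transmissivities add.
Σ(K_i·b_i) = 102×1.68 + 3.89×8.51 = 204.5 m²/day.
Total thickness b = 10.19 m, so K_eq = Σ(K_i·b_i)/b = 20.07 m/day.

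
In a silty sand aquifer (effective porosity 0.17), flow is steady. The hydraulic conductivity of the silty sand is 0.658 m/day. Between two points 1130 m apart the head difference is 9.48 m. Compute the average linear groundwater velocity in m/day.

Hydraulic gradient i = Δh / L = 9.48 / 1130 = 0.008389.
Darcy flux q = K · i = 0.6580 × 0.008389 = 0.005520 m/day.
Seepage velocity v = q / n_e = 0.005520 / 0.17 = 0.03247 m/day.

0.0325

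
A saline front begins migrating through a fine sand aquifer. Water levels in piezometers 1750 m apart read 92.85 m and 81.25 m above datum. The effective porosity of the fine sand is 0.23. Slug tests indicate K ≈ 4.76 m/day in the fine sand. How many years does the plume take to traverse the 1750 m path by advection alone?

Hydraulic gradient i = (92.85 − 81.25) / 1750 = 11.6 / 1750 = 0.006629.
Darcy flux q = K · i = 4.760 × 0.006629 = 0.03155 m/day.
Seepage velocity v = q / n_e = 0.03155 / 0.23 = 0.1372 m/day.
Travel time t = L / v = 1750 / 0.1372 = 12757 days = 34.93 years.

34.9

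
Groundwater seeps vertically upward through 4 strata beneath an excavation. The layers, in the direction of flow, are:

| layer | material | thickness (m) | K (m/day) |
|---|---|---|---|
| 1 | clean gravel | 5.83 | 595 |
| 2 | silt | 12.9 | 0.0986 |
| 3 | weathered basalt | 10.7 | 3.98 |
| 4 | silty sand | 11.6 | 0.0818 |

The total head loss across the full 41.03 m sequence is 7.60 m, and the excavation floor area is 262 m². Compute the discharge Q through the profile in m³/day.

Flow is perpendicular to layering, so the layers act in series and the equivalent K is the thickness-weighted harmonic mean.
Total thickness L = 5.83 + 12.9 + 10.7 + 11.6 = 41.03 m.
Σ(b_i/K_i) = 5.83/595 + 12.9/0.0986 + 10.7/3.98 + 11.6/0.0818 = 275.3 d.
K_eq = L / Σ(b_i/K_i) = 41.03 / 275.3 = 0.1490 m/day.
Q = K_eq · A · (Δh/L) = 0.1490 × 262 × (7.60/41.03) = 7.232 m³/day.

7.23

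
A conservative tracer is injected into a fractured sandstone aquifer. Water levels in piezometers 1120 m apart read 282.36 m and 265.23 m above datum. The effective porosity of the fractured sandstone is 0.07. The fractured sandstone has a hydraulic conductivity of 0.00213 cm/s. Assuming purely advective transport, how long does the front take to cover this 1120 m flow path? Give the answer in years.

Convert K: 0.00213 cm/s × 864 = 1.840 m/day.
Hydraulic gradient i = (282.36 − 265.23) / 1120 = 17.13 / 1120 = 0.01529.
Darcy flux q = K · i = 1.840 × 0.01529 = 0.02815 m/day.
Seepage velocity v = q / n_e = 0.02815 / 0.07 = 0.4021 m/day.
Travel time t = L / v = 1120 / 0.4021 = 2785 days = 7.626 years.

7.63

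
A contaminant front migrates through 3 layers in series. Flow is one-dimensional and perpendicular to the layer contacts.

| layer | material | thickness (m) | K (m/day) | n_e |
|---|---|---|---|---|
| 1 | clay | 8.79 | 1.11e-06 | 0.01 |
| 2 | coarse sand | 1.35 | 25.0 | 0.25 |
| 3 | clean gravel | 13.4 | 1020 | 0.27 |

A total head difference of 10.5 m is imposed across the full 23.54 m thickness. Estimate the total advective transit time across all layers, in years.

8350

With flow normal to the layers, continuity requires the same specific discharge q through every layer.
Σ(b_i/K_i) = 8.79/1.11e-06 + 1.35/25.0 + 13.4/1020 = 7.919e+06 d.
q = Δh / Σ(b_i/K_i) = 10.5 / 7.919e+06 = 1.326e-06 m/day.
In each layer the seepage velocity is v_i = q/n_i, so the layer transit time is t_i = b_i·n_i / q:
  layer 1 (clay): t_1 = 8.79 × 0.01 / 1.326e-06 = 66293 d
  layer 2 (coarse sand): t_2 = 1.35 × 0.25 / 1.326e-06 = 2.545e+05 d
  layer 3 (clean gravel): t_3 = 13.4 × 0.27 / 1.326e-06 = 2.729e+06 d
Total t = Σ t_i = 3.049e+06 days = 8349 years.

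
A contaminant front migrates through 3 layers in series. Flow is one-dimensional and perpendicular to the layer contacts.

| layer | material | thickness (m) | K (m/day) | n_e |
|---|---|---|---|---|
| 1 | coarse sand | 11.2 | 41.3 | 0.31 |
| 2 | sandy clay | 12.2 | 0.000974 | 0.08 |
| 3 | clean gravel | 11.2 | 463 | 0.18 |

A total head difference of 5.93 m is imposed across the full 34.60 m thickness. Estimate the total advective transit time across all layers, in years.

37.4

With flow normal to the layers, continuity requires the same specific discharge q through every layer.
Σ(b_i/K_i) = 11.2/41.3 + 12.2/0.000974 + 11.2/463 = 12526 d.
q = Δh / Σ(b_i/K_i) = 5.93 / 12526 = 0.0004734 m/day.
In each layer the seepage velocity is v_i = q/n_i, so the layer transit time is t_i = b_i·n_i / q:
  layer 1 (coarse sand): t_1 = 11.2 × 0.31 / 0.0004734 = 7334 d
  layer 2 (sandy clay): t_2 = 12.2 × 0.08 / 0.0004734 = 2062 d
  layer 3 (clean gravel): t_3 = 11.2 × 0.18 / 0.0004734 = 4258 d
Total t = Σ t_i = 13654 days = 37.38 years.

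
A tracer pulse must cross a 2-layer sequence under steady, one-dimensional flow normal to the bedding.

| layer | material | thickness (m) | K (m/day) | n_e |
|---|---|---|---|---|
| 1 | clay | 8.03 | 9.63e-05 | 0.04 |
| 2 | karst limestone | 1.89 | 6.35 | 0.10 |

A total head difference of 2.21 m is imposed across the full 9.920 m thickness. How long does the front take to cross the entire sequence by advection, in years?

With flow normal to the layers, continuity requires the same specific discharge q through every layer.
Σ(b_i/K_i) = 8.03/9.63e-05 + 1.89/6.35 = 83386 d.
q = Δh / Σ(b_i/K_i) = 2.21 / 83386 = 2.650e-05 m/day.
In each layer the seepage velocity is v_i = q/n_i, so the layer transit time is t_i = b_i·n_i / q:
  layer 1 (clay): t_1 = 8.03 × 0.04 / 2.650e-05 = 12119 d
  layer 2 (karst limestone): t_2 = 1.89 × 0.10 / 2.650e-05 = 7131 d
Total t = Σ t_i = 19250 days = 52.70 years.

52.7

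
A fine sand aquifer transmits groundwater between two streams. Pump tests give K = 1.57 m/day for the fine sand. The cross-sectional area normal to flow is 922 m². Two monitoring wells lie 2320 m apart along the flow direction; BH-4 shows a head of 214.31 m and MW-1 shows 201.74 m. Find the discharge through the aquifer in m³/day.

7.84

Hydraulic gradient i = (214.31 − 201.74) / 2320 = 12.57 / 2320 = 0.005418.
Darcy's law: Q = K · A · i = 1.570 × 922.0 × 0.005418 = 7.843 m³/day.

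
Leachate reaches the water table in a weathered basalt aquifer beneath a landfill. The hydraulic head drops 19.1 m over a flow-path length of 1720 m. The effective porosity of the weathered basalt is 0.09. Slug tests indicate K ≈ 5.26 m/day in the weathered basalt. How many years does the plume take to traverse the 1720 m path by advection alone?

7.26

Hydraulic gradient i = Δh / L = 19.1 / 1720 = 0.01110.
Darcy flux q = K · i = 5.260 × 0.01110 = 0.05841 m/day.
Seepage velocity v = q / n_e = 0.05841 / 0.09 = 0.6490 m/day.
Travel time t = L / v = 1720 / 0.6490 = 2650 days = 7.256 years.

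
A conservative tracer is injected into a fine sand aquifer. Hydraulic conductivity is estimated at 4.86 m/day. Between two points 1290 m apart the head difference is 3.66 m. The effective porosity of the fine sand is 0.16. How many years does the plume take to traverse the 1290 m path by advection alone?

41.0

Hydraulic gradient i = Δh / L = 3.66 / 1290 = 0.002837.
Darcy flux q = K · i = 4.860 × 0.002837 = 0.01379 m/day.
Seepage velocity v = q / n_e = 0.01379 / 0.16 = 0.08618 m/day.
Travel time t = L / v = 1290 / 0.08618 = 14969 days = 40.98 years.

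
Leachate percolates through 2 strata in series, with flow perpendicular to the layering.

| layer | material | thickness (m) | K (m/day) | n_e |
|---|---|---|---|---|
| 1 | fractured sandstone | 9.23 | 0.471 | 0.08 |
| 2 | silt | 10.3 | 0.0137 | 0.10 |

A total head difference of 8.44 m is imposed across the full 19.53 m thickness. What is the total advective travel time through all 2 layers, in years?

With flow normal to the layers, continuity requires the same specific discharge q through every layer.
Σ(b_i/K_i) = 9.23/0.471 + 10.3/0.0137 = 771.4 d.
q = Δh / Σ(b_i/K_i) = 8.44 / 771.4 = 0.01094 m/day.
In each layer the seepage velocity is v_i = q/n_i, so the layer transit time is t_i = b_i·n_i / q:
  layer 1 (fractured sandstone): t_1 = 9.23 × 0.08 / 0.01094 = 67.49 d
  layer 2 (silt): t_2 = 10.3 × 0.10 / 0.01094 = 94.14 d
Total t = Σ t_i = 161.6 days = 0.4425 years.

0.443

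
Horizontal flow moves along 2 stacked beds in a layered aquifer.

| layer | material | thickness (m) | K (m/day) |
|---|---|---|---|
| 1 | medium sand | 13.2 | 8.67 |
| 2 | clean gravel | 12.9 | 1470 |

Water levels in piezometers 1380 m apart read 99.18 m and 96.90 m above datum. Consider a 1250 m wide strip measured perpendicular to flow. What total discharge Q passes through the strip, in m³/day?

39400

Flow is parallel to layering, so each bed carries its own Darcy discharge and the transmissivities add.
Σ(K_i·b_i) = 8.67×13.2 + 1470×12.9 = 19077 m²/day.
Hydraulic gradient i = (99.18 − 96.90) / 1380 = 2.28 / 1380 = 0.001652.
Q = Σ(K_i·b_i) · W · i = 19077 × 1250 × 0.001652 = 39399 m³/day.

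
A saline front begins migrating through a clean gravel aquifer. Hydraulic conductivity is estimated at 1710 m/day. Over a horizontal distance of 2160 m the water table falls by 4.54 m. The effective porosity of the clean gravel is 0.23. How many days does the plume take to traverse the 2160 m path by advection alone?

138

Hydraulic gradient i = Δh / L = 4.54 / 2160 = 0.002102.
Darcy flux q = K · i = 1710 × 0.002102 = 3.594 m/day.
Seepage velocity v = q / n_e = 3.594 / 0.23 = 15.63 m/day.
Travel time t = L / v = 2160 / 15.63 = 138.2 days.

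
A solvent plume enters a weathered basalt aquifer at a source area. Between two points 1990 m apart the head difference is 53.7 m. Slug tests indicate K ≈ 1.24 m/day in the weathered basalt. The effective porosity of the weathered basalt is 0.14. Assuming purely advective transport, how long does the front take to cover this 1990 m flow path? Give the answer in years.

Hydraulic gradient i = Δh / L = 53.7 / 1990 = 0.02698.
Darcy flux q = K · i = 1.240 × 0.02698 = 0.03346 m/day.
Seepage velocity v = q / n_e = 0.03346 / 0.14 = 0.2390 m/day.
Travel time t = L / v = 1990 / 0.2390 = 8326 days = 22.80 years.

22.8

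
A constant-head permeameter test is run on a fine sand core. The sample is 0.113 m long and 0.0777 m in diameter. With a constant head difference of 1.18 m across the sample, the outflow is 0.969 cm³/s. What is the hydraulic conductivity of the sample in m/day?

Cross-sectional area A = π·(d/2)² = π × (0.0777/2)² = 0.004742 m².
Convert discharge: 0.969 cm³/s = 9.690e-07 m³/s.
Darcy's law rearranged: K = Q·L / (A·Δh) = 9.690e-07 × 0.113 / (0.004742 × 1.18) = 1.957e-05 m/s = 1.691 m/day.

1.69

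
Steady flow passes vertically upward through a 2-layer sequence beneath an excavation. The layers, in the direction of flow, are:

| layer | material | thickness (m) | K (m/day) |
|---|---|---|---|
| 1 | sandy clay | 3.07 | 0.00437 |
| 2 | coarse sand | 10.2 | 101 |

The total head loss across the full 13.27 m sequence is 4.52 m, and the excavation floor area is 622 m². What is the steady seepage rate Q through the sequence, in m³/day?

4.00

Flow is perpendicular to layering, so the layers act in series and the equivalent K is the thickness-weighted harmonic mean.
Total thickness L = 3.07 + 10.2 = 13.27 m.
Σ(b_i/K_i) = 3.07/0.00437 + 10.2/101 = 702.6 d.
K_eq = L / Σ(b_i/K_i) = 13.27 / 702.6 = 0.01889 m/day.
Q = K_eq · A · (Δh/L) = 0.01889 × 622 × (4.52/13.27) = 4.001 m³/day.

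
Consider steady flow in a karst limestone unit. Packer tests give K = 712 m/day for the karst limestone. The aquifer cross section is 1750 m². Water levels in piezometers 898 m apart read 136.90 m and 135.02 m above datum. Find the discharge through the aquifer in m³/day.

2610

Hydraulic gradient i = (136.90 − 135.02) / 898 = 1.88 / 898 = 0.002094.
Darcy's law: Q = K · A · i = 712.0 × 1750 × 0.002094 = 2609 m³/day.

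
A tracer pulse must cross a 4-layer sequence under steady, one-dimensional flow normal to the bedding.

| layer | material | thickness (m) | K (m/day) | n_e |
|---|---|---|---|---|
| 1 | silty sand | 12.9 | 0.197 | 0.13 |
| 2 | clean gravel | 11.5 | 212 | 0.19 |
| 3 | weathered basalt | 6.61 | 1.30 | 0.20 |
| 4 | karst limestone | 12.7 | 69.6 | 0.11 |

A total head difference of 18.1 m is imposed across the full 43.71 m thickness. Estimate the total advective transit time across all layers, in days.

25.7

With flow normal to the layers, continuity requires the same specific discharge q through every layer.
Σ(b_i/K_i) = 12.9/0.197 + 11.5/212 + 6.61/1.30 + 12.7/69.6 = 70.80 d.
q = Δh / Σ(b_i/K_i) = 18.1 / 70.80 = 0.2556 m/day.
In each layer the seepage velocity is v_i = q/n_i, so the layer transit time is t_i = b_i·n_i / q:
  layer 1 (silty sand): t_1 = 12.9 × 0.13 / 0.2556 = 6.560 d
  layer 2 (clean gravel): t_2 = 11.5 × 0.19 / 0.2556 = 8.547 d
  layer 3 (weathered basalt): t_3 = 6.61 × 0.20 / 0.2556 = 5.171 d
  layer 4 (karst limestone): t_4 = 12.7 × 0.11 / 0.2556 = 5.465 d
Total t = Σ t_i = 25.74 days.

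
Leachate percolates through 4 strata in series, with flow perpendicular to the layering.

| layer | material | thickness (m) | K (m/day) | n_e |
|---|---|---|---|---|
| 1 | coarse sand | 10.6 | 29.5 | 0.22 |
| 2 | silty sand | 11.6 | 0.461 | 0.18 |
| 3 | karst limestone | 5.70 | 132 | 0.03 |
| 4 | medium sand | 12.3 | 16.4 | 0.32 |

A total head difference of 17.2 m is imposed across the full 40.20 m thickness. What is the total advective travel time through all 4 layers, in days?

With flow normal to the layers, continuity requires the same specific discharge q through every layer.
Σ(b_i/K_i) = 10.6/29.5 + 11.6/0.461 + 5.70/132 + 12.3/16.4 = 26.32 d.
q = Δh / Σ(b_i/K_i) = 17.2 / 26.32 = 0.6536 m/day.
In each layer the seepage velocity is v_i = q/n_i, so the layer transit time is t_i = b_i·n_i / q:
  layer 1 (coarse sand): t_1 = 10.6 × 0.22 / 0.6536 = 3.568 d
  layer 2 (silty sand): t_2 = 11.6 × 0.18 / 0.6536 = 3.195 d
  layer 3 (karst limestone): t_3 = 5.70 × 0.03 / 0.6536 = 0.2616 d
  layer 4 (medium sand): t_4 = 12.3 × 0.32 / 0.6536 = 6.022 d
Total t = Σ t_i = 13.05 days.

13.0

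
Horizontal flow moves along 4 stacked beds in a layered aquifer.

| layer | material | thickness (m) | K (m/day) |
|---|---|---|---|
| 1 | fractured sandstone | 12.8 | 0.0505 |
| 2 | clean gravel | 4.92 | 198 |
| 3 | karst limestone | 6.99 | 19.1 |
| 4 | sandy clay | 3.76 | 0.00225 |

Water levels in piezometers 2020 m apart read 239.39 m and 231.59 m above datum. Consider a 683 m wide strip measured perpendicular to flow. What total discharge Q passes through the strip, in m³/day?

Flow is parallel to layering, so each bed carries its own Darcy discharge and the transmissivities add.
Σ(K_i·b_i) = 0.0505×12.8 + 198×4.92 + 19.1×6.99 + 0.00225×3.76 = 1108 m²/day.
Hydraulic gradient i = (239.39 − 231.59) / 2020 = 7.8 / 2020 = 0.003861.
Q = Σ(K_i·b_i) · W · i = 1108 × 683 × 0.003861 = 2923 m³/day.

2920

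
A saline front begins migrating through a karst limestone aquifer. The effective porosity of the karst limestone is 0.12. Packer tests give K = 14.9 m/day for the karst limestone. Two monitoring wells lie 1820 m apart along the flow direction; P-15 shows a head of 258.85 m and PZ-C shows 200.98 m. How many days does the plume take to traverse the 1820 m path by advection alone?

Hydraulic gradient i = (258.85 − 200.98) / 1820 = 57.87 / 1820 = 0.03180.
Darcy flux q = K · i = 14.90 × 0.03180 = 0.4738 m/day.
Seepage velocity v = q / n_e = 0.4738 / 0.12 = 3.948 m/day.
Travel time t = L / v = 1820 / 3.948 = 461.0 days.

461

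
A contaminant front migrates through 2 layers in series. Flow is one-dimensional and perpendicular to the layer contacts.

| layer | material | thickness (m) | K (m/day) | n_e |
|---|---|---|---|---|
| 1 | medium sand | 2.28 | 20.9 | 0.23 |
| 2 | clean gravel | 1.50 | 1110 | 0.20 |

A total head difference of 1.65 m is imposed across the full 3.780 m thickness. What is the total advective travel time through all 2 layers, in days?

0.0552

With flow normal to the layers, continuity requires the same specific discharge q through every layer.
Σ(b_i/K_i) = 2.28/20.9 + 1.50/1110 = 0.1104 d.
q = Δh / Σ(b_i/K_i) = 1.65 / 0.1104 = 14.94 m/day.
In each layer the seepage velocity is v_i = q/n_i, so the layer transit time is t_i = b_i·n_i / q:
  layer 1 (medium sand): t_1 = 2.28 × 0.23 / 14.94 = 0.03510 d
  layer 2 (clean gravel): t_2 = 1.50 × 0.20 / 14.94 = 0.02008 d
Total t = Σ t_i = 0.05518 days.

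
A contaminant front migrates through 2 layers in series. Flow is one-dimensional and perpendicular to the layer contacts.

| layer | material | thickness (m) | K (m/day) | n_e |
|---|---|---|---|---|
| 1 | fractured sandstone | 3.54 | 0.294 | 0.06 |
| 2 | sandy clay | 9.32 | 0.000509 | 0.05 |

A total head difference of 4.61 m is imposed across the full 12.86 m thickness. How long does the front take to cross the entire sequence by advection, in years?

With flow normal to the layers, continuity requires the same specific discharge q through every layer.
Σ(b_i/K_i) = 3.54/0.294 + 9.32/0.000509 = 18322 d.
q = Δh / Σ(b_i/K_i) = 4.61 / 18322 = 0.0002516 m/day.
In each layer the seepage velocity is v_i = q/n_i, so the layer transit time is t_i = b_i·n_i / q:
  layer 1 (fractured sandstone): t_1 = 3.54 × 0.06 / 0.0002516 = 844.2 d
  layer 2 (sandy clay): t_2 = 9.32 × 0.05 / 0.0002516 = 1852 d
Total t = Σ t_i = 2696 days = 7.382 years.

7.38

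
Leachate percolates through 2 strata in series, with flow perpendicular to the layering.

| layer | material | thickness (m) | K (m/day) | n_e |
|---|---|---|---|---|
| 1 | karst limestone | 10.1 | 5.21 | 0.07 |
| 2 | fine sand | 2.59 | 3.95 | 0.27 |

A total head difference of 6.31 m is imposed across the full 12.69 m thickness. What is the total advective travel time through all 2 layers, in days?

0.578

With flow normal to the layers, continuity requires the same specific discharge q through every layer.
Σ(b_i/K_i) = 10.1/5.21 + 2.59/3.95 = 2.594 d.
q = Δh / Σ(b_i/K_i) = 6.31 / 2.594 = 2.432 m/day.
In each layer the seepage velocity is v_i = q/n_i, so the layer transit time is t_i = b_i·n_i / q:
  layer 1 (karst limestone): t_1 = 10.1 × 0.07 / 2.432 = 0.2907 d
  layer 2 (fine sand): t_2 = 2.59 × 0.27 / 2.432 = 0.2875 d
Total t = Σ t_i = 0.5782 days.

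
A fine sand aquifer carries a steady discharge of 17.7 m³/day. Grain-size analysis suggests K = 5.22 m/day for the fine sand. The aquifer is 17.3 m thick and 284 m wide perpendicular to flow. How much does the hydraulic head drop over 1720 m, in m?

Cross-sectional area A = 284 × 17.3 = 4913 m².
From Q = K·A·i, i = Q / (K·A) = 17.7 / (5.220 × 4913) = 0.0006901.
Head loss Δh = i · L = 0.0006901 × 1720 = 1.187 m.

1.19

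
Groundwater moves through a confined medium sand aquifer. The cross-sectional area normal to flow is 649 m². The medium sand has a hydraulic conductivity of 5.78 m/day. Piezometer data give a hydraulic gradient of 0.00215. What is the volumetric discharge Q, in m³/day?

8.07

Hydraulic gradient i = 0.00215.
Darcy's law: Q = K · A · i = 5.780 × 649.0 × 0.002150 = 8.065 m³/day.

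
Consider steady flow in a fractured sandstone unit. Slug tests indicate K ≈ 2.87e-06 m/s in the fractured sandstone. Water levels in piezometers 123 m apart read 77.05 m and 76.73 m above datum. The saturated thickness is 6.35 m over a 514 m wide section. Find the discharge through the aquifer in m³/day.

2.11

Convert K: 2.87e-06 m/s × 86400 = 0.2480 m/day.
Cross-sectional area A = 514 × 6.35 = 3264 m².
Hydraulic gradient i = (77.05 − 76.73) / 123 = 0.32 / 123 = 0.002602.
Darcy's law: Q = K · A · i = 0.2480 × 3264 × 0.002602 = 2.106 m³/day.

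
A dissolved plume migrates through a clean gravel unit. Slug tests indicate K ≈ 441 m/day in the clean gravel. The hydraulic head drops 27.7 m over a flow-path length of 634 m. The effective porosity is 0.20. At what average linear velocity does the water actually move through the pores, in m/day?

Hydraulic gradient i = Δh / L = 27.7 / 634 = 0.04369.
Darcy flux q = K · i = 441.0 × 0.04369 = 19.27 m/day.
Seepage velocity v = q / n_e = 19.27 / 0.20 = 96.34 m/day.

96.3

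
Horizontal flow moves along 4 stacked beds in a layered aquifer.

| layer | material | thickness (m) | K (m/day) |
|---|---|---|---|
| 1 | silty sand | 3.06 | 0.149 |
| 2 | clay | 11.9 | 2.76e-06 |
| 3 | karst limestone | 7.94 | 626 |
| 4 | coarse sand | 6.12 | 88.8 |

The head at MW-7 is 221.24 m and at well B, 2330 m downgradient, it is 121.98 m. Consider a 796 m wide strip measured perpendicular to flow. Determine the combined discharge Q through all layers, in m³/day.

Flow is parallel to layering, so each bed carries its own Darcy discharge and the transmissivities add.
Σ(K_i·b_i) = 0.149×3.06 + 2.76e-06×11.9 + 626×7.94 + 88.8×6.12 = 5514 m²/day.
Hydraulic gradient i = (221.24 − 121.98) / 2330 = 99.26 / 2330 = 0.04260.
Q = Σ(K_i·b_i) · W · i = 5514 × 796 × 0.04260 = 1.870e+05 m³/day.

187000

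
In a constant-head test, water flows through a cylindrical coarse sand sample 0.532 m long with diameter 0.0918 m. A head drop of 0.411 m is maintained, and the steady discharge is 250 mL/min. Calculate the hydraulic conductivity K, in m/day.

70.4

Cross-sectional area A = π·(d/2)² = π × (0.0918/2)² = 0.006619 m².
Convert discharge: 250 mL/min = 4.167e-06 m³/s.
Darcy's law rearranged: K = Q·L / (A·Δh) = 4.167e-06 × 0.532 / (0.006619 × 0.411) = 0.0008149 m/s = 70.40 m/day.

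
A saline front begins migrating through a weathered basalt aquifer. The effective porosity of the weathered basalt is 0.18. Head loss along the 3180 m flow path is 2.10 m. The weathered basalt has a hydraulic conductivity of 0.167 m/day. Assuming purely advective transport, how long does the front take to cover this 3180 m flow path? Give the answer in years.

Hydraulic gradient i = Δh / L = 2.10 / 3180 = 0.0006604.
Darcy flux q = K · i = 0.1670 × 0.0006604 = 0.0001103 m/day.
Seepage velocity v = q / n_e = 0.0001103 / 0.18 = 0.0006127 m/day.
Travel time t = L / v = 3180 / 0.0006127 = 5.190e+06 days = 14210 years.

14200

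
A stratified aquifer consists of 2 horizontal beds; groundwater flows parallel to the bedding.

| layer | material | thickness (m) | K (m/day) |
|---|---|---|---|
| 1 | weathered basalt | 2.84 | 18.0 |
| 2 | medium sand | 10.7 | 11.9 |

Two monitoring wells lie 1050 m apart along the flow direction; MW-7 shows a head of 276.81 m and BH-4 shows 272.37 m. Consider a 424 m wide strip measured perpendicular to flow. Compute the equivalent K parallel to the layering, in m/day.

Flow is parallel to layering, so each bed carries its own Darcy discharge and the transmissivities add.
Σ(K_i·b_i) = 18.0×2.84 + 11.9×10.7 = 178.4 m²/day.
Total thickness b = 13.54 m, so K_eq = Σ(K_i·b_i)/b = 13.18 m/day.

13.2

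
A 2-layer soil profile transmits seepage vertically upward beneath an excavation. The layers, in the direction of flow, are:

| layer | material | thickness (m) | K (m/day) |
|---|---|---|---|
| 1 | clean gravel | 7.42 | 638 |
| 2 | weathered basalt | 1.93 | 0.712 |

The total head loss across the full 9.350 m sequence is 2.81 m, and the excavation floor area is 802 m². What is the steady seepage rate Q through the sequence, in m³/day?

828

Flow is perpendicular to layering, so the layers act in series and the equivalent K is the thickness-weighted harmonic mean.
Total thickness L = 7.42 + 1.93 = 9.350 m.
Σ(b_i/K_i) = 7.42/638 + 1.93/0.712 = 2.722 d.
K_eq = L / Σ(b_i/K_i) = 9.350 / 2.722 = 3.435 m/day.
Q = K_eq · A · (Δh/L) = 3.435 × 802 × (2.81/9.350) = 827.8 m³/day.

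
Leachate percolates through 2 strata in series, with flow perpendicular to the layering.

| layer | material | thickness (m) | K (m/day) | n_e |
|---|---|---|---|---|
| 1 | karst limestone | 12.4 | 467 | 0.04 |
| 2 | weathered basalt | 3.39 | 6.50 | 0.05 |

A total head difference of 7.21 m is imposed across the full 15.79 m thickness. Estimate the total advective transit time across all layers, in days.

0.0506

With flow normal to the layers, continuity requires the same specific discharge q through every layer.
Σ(b_i/K_i) = 12.4/467 + 3.39/6.50 = 0.5481 d.
q = Δh / Σ(b_i/K_i) = 7.21 / 0.5481 = 13.15 m/day.
In each layer the seepage velocity is v_i = q/n_i, so the layer transit time is t_i = b_i·n_i / q:
  layer 1 (karst limestone): t_1 = 12.4 × 0.04 / 13.15 = 0.03771 d
  layer 2 (weathered basalt): t_2 = 3.39 × 0.05 / 13.15 = 0.01289 d
Total t = Σ t_i = 0.05059 days.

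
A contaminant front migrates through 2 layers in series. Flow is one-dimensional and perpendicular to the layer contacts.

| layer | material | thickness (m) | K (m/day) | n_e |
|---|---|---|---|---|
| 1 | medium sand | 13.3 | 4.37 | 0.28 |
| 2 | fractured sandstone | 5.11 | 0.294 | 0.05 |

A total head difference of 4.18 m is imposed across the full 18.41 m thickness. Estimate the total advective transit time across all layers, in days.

With flow normal to the layers, continuity requires the same specific discharge q through every layer.
Σ(b_i/K_i) = 13.3/4.37 + 5.11/0.294 = 20.42 d.
q = Δh / Σ(b_i/K_i) = 4.18 / 20.42 = 0.2047 m/day.
In each layer the seepage velocity is v_i = q/n_i, so the layer transit time is t_i = b_i·n_i / q:
  layer 1 (medium sand): t_1 = 13.3 × 0.28 / 0.2047 = 18.20 d
  layer 2 (fractured sandstone): t_2 = 5.11 × 0.05 / 0.2047 = 1.248 d
Total t = Σ t_i = 19.44 days.

19.4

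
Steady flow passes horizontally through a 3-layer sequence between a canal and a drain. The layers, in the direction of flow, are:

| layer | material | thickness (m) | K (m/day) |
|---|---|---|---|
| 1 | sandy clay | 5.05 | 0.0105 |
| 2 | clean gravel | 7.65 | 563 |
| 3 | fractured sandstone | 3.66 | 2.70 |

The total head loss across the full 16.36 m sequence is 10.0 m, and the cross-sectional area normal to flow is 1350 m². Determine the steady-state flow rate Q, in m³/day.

28.0

Flow is perpendicular to layering, so the layers act in series and the equivalent K is the thickness-weighted harmonic mean.
Total thickness L = 5.05 + 7.65 + 3.66 = 16.36 m.
Σ(b_i/K_i) = 5.05/0.0105 + 7.65/563 + 3.66/2.70 = 482.3 d.
K_eq = L / Σ(b_i/K_i) = 16.36 / 482.3 = 0.03392 m/day.
Q = K_eq · A · (Δh/L) = 0.03392 × 1350 × (10.0/16.36) = 27.99 m³/day.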